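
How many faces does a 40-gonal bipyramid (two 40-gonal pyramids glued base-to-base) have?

A bipyramid over an n-gon has 2n triangular faces and n + 2 vertices: V = 40 + 2 = 42, E = 3·40 = 120, F = 2·40 = 80.

80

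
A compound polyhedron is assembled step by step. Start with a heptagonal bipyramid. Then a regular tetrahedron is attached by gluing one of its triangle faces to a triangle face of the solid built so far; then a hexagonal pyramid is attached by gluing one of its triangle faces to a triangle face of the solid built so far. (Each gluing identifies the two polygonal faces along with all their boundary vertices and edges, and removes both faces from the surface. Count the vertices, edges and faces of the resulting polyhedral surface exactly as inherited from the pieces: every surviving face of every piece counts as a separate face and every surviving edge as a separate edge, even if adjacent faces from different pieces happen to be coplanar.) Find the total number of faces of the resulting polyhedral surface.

A heptagonal bipyramid: V=9, E=21, F=14.
Attach a regular tetrahedron (V=4, E=6, F=4) along a 3-gon: merge 3 vertices and 3 edges, delete both glued faces → V=10, E=24, F=16.
Attach a hexagonal pyramid (V=7, E=12, F=7) along a 3-gon: merge 3 vertices and 3 edges, delete both glued faces → V=14, E=33, F=21.
Check: V − E + F = 14 − 33 + 21 = 2.

21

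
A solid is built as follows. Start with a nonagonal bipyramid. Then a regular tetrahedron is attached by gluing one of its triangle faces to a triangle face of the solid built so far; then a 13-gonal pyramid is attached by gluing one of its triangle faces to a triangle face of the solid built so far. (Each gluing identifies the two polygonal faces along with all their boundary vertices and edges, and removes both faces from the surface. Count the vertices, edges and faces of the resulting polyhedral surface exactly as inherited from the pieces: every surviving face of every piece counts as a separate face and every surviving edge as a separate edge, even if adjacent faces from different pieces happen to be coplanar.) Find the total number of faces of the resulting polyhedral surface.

32

A nonagonal bipyramid: V=11, E=27, F=18.
Attach a regular tetrahedron (V=4, E=6, F=4) along a 3-gon: merge 3 vertices and 3 edges, delete both glued faces → V=12, E=30, F=20.
Attach a 13-gonal pyramid (V=14, E=26, F=14) along a 3-gon: merge 3 vertices and 3 edges, delete both glued faces → V=23, E=53, F=32.
Check: V − E + F = 23 − 53 + 32 = 2.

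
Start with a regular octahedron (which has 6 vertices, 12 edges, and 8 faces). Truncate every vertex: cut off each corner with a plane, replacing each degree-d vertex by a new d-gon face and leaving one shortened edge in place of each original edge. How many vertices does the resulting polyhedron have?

24

Truncation replaces each original edge-end by a new vertex, so V′ = 2E = 24.
Each original edge survives, and each old vertex of degree d contributes d new edges; summing degrees gives Σd = 2E, so E′ = E + 2E = 3E = 36.
Each original face survives and each original vertex becomes one new face: F′ = F + V = 14.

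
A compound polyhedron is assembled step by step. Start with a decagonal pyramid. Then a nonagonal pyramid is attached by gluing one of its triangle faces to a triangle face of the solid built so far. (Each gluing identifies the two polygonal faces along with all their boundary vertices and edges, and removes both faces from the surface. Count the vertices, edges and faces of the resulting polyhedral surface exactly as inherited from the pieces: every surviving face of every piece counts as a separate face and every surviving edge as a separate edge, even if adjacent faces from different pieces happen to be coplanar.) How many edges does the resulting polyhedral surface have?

35

A decagonal pyramid: V=11, E=20, F=11.
Attach a nonagonal pyramid (V=10, E=18, F=10) along a 3-gon: merge 3 vertices and 3 edges, delete both glued faces → V=18, E=35, F=19.
Check: V − E + F = 18 − 35 + 19 = 2.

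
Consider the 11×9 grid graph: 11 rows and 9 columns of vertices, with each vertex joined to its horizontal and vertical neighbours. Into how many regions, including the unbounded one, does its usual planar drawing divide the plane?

The grid has V = 11·9 = 99 vertices and E = 11·8 + 9·10 = 178 edges.
F = 2 − V + E = 2 − 99 + 178 = 81.

81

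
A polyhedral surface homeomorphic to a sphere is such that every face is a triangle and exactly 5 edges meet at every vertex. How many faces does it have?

Each face has 3 edges and each edge borders two faces, so 2E = 3F.
Each vertex has degree 5, so 5V = 2E and hence V = 3F/5.
Euler: V − E + F = 2 ⇒ (3F/5) − (3F/2) + F = 2.
Multiply by 10: (6 − 15 + 10)F = 20, i.e. 1F = 20.
So F = 20, E = 3·20/2 = 30, V = 3·20/5 = 12.

20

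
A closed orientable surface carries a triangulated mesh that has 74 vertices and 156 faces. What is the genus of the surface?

3

Every face is a triangle, so 2E = 3·156 = 468, giving E = 234.
χ = V − E + F = 74 − 234 + 156 = -4.
For a closed orientable surface χ = 2 − 2g, so g = (2 − (-4))/2 = 3.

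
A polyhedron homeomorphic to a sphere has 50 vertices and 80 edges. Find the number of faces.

32

Here V − E + F = 2.
F = 2 − V + E = 2 − 50 + 80 = 32.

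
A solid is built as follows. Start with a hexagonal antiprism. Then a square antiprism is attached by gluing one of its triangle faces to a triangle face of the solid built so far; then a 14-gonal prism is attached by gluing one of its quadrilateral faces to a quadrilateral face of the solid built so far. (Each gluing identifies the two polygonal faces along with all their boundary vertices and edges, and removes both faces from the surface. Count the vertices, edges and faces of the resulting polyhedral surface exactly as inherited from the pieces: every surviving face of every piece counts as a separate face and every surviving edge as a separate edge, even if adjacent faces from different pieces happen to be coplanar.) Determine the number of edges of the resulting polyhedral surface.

A hexagonal antiprism: V=12, E=24, F=14.
Attach a square antiprism (V=8, E=16, F=10) along a 3-gon: merge 3 vertices and 3 edges, delete both glued faces → V=17, E=37, F=22.
Attach a 14-gonal prism (V=28, E=42, F=16) along a 4-gon: merge 4 vertices and 4 edges, delete both glued faces → V=41, E=75, F=36.
Check: V − E + F = 41 − 75 + 36 = 2.

75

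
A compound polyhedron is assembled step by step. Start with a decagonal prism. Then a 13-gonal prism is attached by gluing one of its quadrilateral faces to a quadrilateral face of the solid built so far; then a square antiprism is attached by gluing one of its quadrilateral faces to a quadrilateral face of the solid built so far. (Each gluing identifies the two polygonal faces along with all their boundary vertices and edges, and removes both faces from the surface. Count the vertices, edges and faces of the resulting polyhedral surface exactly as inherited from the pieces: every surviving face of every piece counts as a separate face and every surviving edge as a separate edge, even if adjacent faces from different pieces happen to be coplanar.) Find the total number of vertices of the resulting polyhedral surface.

46

A decagonal prism: V=20, E=30, F=12.
Attach a 13-gonal prism (V=26, E=39, F=15) along a 4-gon: merge 4 vertices and 4 edges, delete both glued faces → V=42, E=65, F=25.
Attach a square antiprism (V=8, E=16, F=10) along a 4-gon: merge 4 vertices and 4 edges, delete both glued faces → V=46, E=77, F=33.
Check: V − E + F = 46 − 77 + 33 = 2.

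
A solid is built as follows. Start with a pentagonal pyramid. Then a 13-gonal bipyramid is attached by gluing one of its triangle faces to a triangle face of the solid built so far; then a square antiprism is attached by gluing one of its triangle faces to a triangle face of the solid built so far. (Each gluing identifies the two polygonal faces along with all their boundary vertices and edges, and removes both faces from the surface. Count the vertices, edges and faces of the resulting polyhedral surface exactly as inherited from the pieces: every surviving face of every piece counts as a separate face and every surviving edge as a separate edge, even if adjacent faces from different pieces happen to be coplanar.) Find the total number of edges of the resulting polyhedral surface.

59

A pentagonal pyramid: V=6, E=10, F=6.
Attach a 13-gonal bipyramid (V=15, E=39, F=26) along a 3-gon: merge 3 vertices and 3 edges, delete both glued faces → V=18, E=46, F=30.
Attach a square antiprism (V=8, E=16, F=10) along a 3-gon: merge 3 vertices and 3 edges, delete both glued faces → V=23, E=59, F=38.
Check: V − E + F = 23 − 59 + 38 = 2.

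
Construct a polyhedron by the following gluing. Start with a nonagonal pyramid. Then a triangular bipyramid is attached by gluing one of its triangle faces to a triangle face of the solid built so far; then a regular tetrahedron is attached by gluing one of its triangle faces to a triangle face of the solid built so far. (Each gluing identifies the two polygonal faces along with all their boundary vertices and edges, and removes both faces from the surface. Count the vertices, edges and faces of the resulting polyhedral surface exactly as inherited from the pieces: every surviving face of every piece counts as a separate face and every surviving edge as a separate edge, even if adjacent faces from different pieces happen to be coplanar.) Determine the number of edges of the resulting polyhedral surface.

27

A nonagonal pyramid: V=10, E=18, F=10.
Attach a triangular bipyramid (V=5, E=9, F=6) along a 3-gon: merge 3 vertices and 3 edges, delete both glued faces → V=12, E=24, F=14.
Attach a regular tetrahedron (V=4, E=6, F=4) along a 3-gon: merge 3 vertices and 3 edges, delete both glued faces → V=13, E=27, F=16.
Check: V − E + F = 13 − 27 + 16 = 2.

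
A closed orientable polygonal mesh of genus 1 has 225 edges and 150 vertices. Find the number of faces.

For a closed orientable surface of genus 1, χ = 2 − 2·1 = 0.
F = 0 − V + E = 0 − 150 + 225 = 75.

75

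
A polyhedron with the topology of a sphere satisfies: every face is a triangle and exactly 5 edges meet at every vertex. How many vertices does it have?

Each face has 3 edges and each edge borders two faces, so 2E = 3F.
Each vertex has degree 5, so 5V = 2E and hence V = 3F/5.
Euler: V − E + F = 2 ⇒ (3F/5) − (3F/2) + F = 2.
Multiply by 10: (6 − 15 + 10)F = 20, i.e. 1F = 20.
So F = 20, E = 3·20/2 = 30, V = 3·20/5 = 12.

12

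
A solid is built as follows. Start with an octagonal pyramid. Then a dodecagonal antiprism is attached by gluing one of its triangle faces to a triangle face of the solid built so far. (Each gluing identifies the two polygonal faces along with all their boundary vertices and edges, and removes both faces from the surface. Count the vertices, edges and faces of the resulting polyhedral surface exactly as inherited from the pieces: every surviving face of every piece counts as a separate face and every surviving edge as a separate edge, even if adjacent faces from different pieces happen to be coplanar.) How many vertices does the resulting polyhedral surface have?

An octagonal pyramid: V=9, E=16, F=9.
Attach a dodecagonal antiprism (V=24, E=48, F=26) along a 3-gon: merge 3 vertices and 3 edges, delete both glued faces → V=30, E=61, F=33.
Check: V − E + F = 30 − 61 + 33 = 2.

30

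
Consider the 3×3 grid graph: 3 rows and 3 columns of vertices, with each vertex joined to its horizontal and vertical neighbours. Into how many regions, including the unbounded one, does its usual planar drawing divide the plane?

5

The grid has V = 3·3 = 9 vertices and E = 3·2 + 3·2 = 12 edges.
F = 2 − V + E = 2 − 9 + 12 = 5.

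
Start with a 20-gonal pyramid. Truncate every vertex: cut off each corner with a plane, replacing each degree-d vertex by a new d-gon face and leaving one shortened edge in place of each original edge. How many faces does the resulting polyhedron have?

42

The base solid has V = 21, E = 40, F = 21.
Truncation replaces each original edge-end by a new vertex, so V′ = 2E = 80.
Each original edge survives, and each old vertex of degree d contributes d new edges; summing degrees gives Σd = 2E, so E′ = E + 2E = 3E = 120.
Each original face survives and each original vertex becomes one new face: F′ = F + V = 42.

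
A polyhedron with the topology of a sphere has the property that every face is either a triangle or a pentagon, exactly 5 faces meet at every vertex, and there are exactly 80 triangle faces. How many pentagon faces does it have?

12

Let x be the number of pentagons; then F = 80 + x.
Edge–face incidences: 2E = 3·80 + 5·x = 240 + 5x.
Every vertex has degree 5, so 5V = 2E.
Euler: V − E + F = 2 ⇒ (2E)/5 − E + (80 + x) = 2.
Multiply by 10: 2·(2E) − 5·(2E) + 10·(80 + x) = 20, i.e. 800 + 10x − 3·(240 + 5x) = 20.
Collecting terms: −5x + 80 = 20, so −5x = −60, so x = 12.
Then 2E = 240 + 5·12 = 300, so E = 150, V = 2E/5 = 60, F = 80 + 12 = 92.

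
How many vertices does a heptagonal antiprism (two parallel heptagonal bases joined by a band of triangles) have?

14

An antiprism on an n-gon has two n-gon caps and 2n triangles: V = 2·7 = 14, E = 4·7 = 28, F = 2·7 + 2 = 16.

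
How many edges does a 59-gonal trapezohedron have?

The n-trapezohedron (dual of the n-antiprism) has V = 2·59 + 2 = 120, E = 4·59 = 236, F = 2·59 = 118.

236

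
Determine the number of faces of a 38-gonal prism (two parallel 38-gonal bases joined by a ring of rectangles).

A prism on an n-gon has two n-gon bases and n rectangular sides: V = 2·38 = 76, E = 3·38 = 114, F = 38 + 2 = 40.

40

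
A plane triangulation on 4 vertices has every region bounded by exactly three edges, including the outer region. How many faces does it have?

4

In a plane triangulation 3F = 2E and V − E + F = 2, so F = 2V − 4 = 2·4 − 4 = 4.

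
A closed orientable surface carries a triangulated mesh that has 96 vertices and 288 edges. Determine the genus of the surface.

1

Every face is a triangle and each edge borders two faces, so 3F = 2·288, giving F = 192.
χ = V − E + F = 96 − 288 + 192 = 0.
For a closed orientable surface χ = 2 − 2g, so g = (2 − (0))/2 = 1.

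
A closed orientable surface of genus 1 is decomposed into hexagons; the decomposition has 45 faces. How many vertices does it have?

90

χ = 2 − 2·1 = 0, and every face is a hexagon so 6F = 2E.
E = 6·45/2 = 135. Then V = 0 + E − F = 0 + 135 − 45 = 90.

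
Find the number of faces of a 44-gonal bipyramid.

A bipyramid over an n-gon has 2n triangular faces and n + 2 vertices: V = 44 + 2 = 46, E = 3·44 = 132, F = 2·44 = 88.

88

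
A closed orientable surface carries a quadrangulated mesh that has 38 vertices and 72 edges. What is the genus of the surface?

Every face is a square and each edge borders two faces, so 4F = 2·72, giving F = 36.
χ = V − E + F = 38 − 72 + 36 = 2.
For a closed orientable surface χ = 2 − 2g, so g = (2 − (2))/2 = 0.

0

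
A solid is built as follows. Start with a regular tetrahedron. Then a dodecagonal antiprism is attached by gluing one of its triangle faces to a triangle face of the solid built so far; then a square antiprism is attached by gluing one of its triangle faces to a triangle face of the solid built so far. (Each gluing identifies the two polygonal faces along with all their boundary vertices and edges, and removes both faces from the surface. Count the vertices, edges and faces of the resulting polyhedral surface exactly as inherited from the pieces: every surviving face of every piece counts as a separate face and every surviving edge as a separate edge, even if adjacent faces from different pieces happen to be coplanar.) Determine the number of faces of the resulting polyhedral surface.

A regular tetrahedron: V=4, E=6, F=4.
Attach a dodecagonal antiprism (V=24, E=48, F=26) along a 3-gon: merge 3 vertices and 3 edges, delete both glued faces → V=25, E=51, F=28.
Attach a square antiprism (V=8, E=16, F=10) along a 3-gon: merge 3 vertices and 3 edges, delete both glued faces → V=30, E=64, F=36.
Check: V − E + F = 30 − 64 + 36 = 2.

36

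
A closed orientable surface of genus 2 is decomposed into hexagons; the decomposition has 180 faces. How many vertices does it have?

358

χ = 2 − 2·2 = -2, and every face is a hexagon so 6F = 2E.
E = 6·180/2 = 540. Then V = -2 + E − F = -2 + 540 − 180 = 358.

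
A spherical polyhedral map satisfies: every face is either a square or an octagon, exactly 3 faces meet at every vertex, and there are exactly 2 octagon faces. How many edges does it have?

24

Let x be the number of squares; then F = 2 + x.
Edge–face incidences: 2E = 8·2 + 4·x = 16 + 4x.
Every vertex has degree 3, so 3V = 2E.
Euler: V − E + F = 2 ⇒ (2E)/3 − E + (2 + x) = 2.
Multiply by 6: 2·(2E) − 3·(2E) + 6·(2 + x) = 12, i.e. 12 + 6x − (16 + 4x) = 12.
Collecting terms: 2x − 4 = 12, so 2x = 16, so x = 8.
Then 2E = 16 + 4·8 = 48, so E = 24, V = 2E/3 = 16, F = 2 + 8 = 10.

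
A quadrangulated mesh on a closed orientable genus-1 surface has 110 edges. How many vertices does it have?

χ = 2 − 2·1 = 0, and every face is a square so 4F = 2E.
F = 2E/4 = 55. Then V = 0 + E − F = 0 + 110 − 55 = 55.

55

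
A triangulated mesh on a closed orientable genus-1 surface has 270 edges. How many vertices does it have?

χ = 2 − 2·1 = 0, and every face is a triangle so 3F = 2E.
F = 2E/3 = 180. Then V = 0 + E − F = 0 + 270 − 180 = 90.

90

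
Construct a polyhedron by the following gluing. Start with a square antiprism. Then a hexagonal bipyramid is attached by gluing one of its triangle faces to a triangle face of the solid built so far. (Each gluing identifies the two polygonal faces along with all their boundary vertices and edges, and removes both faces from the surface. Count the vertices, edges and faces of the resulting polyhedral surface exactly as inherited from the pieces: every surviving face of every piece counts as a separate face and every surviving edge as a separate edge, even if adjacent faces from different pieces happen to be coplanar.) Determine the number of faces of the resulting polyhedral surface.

20

A square antiprism: V=8, E=16, F=10.
Attach a hexagonal bipyramid (V=8, E=18, F=12) along a 3-gon: merge 3 vertices and 3 edges, delete both glued faces → V=13, E=31, F=20.
Check: V − E + F = 13 − 31 + 20 = 2.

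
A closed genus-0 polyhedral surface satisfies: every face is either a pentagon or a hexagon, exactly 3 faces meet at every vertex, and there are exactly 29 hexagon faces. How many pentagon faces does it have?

12

Let x be the number of pentagons; then F = 29 + x.
Edge–face incidences: 2E = 6·29 + 5·x = 174 + 5x.
Every vertex has degree 3, so 3V = 2E.
Euler: V − E + F = 2 ⇒ (2E)/3 − E + (29 + x) = 2.
Multiply by 6: 2·(2E) − 3·(2E) + 6·(29 + x) = 12, i.e. 174 + 6x − (174 + 5x) = 12.
Collecting terms: x = 12.
Then 2E = 174 + 5·12 = 234, so E = 117, V = 2E/3 = 78, F = 29 + 12 = 41.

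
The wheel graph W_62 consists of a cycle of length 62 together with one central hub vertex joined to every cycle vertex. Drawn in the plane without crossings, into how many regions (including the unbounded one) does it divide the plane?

W_62 has V = 62 + 1 = 63 vertices and E = 2·62 = 124 edges.
By Euler's formula F = 2 − V + E = 2 − 63 + 124 = 63.

63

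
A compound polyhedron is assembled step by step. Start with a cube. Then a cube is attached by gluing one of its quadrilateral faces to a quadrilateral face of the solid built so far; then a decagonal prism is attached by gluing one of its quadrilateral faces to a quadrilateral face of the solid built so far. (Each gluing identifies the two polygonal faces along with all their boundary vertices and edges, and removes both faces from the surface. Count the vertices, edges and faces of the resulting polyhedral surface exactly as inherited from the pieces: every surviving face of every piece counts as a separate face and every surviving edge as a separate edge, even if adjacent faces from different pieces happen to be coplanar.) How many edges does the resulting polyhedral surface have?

46

A cube: V=8, E=12, F=6.
Attach a cube (V=8, E=12, F=6) along a 4-gon: merge 4 vertices and 4 edges, delete both glued faces → V=12, E=20, F=10.
Attach a decagonal prism (V=20, E=30, F=12) along a 4-gon: merge 4 vertices and 4 edges, delete both glued faces → V=28, E=46, F=20.
Check: V − E + F = 28 − 46 + 20 = 2.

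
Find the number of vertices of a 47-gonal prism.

94

A prism on an n-gon has two n-gon bases and n rectangular sides: V = 2·47 = 94, E = 3·47 = 141, F = 47 + 2 = 49.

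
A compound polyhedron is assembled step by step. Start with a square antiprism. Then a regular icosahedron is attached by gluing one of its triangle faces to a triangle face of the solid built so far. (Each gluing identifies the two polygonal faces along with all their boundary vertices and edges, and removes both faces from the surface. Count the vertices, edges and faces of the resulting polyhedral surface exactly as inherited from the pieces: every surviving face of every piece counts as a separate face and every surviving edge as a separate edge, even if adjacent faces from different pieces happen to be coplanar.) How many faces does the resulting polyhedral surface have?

28

A square antiprism: V=8, E=16, F=10.
Attach a regular icosahedron (V=12, E=30, F=20) along a 3-gon: merge 3 vertices and 3 edges, delete both glued faces → V=17, E=43, F=28.
Check: V − E + F = 17 − 43 + 28 = 2.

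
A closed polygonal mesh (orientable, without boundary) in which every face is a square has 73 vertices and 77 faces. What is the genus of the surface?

Every face is a square, so 2E = 4·77 = 308, giving E = 154.
χ = V − E + F = 73 − 154 + 77 = -4.
For a closed orientable surface χ = 2 − 2g, so g = (2 − (-4))/2 = 3.

3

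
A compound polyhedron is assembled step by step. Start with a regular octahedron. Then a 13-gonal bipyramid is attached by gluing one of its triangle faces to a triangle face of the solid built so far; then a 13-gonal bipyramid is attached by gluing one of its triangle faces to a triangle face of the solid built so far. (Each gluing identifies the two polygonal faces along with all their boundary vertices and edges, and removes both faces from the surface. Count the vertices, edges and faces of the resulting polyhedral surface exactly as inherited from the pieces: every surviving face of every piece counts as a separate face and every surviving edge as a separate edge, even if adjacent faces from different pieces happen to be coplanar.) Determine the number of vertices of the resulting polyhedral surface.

30

A regular octahedron: V=6, E=12, F=8.
Attach a 13-gonal bipyramid (V=15, E=39, F=26) along a 3-gon: merge 3 vertices and 3 edges, delete both glued faces → V=18, E=48, F=32.
Attach a 13-gonal bipyramid (V=15, E=39, F=26) along a 3-gon: merge 3 vertices and 3 edges, delete both glued faces → V=30, E=84, F=56.
Check: V − E + F = 30 − 84 + 56 = 2.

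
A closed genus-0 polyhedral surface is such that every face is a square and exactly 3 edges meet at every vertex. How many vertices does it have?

8

Each face has 4 edges and each edge borders two faces, so 2E = 4F.
Each vertex has degree 3, so 3V = 2E and hence V = 4F/3.
Euler: V − E + F = 2 ⇒ (4F/3) − (4F/2) + F = 2.
Multiply by 6: (8 − 12 + 6)F = 12, i.e. 2F = 12.
So F = 6, E = 4·6/2 = 12, V = 4·6/3 = 8.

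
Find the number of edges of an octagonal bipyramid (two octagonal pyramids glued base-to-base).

24

A bipyramid over an n-gon has 2n triangular faces and n + 2 vertices: V = 8 + 2 = 10, E = 3·8 = 24, F = 2·8 = 16.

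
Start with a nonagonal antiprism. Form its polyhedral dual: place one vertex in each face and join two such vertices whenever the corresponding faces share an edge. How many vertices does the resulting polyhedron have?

20

The base solid has V = 18, E = 36, F = 20.
The dual swaps V and F and preserves E: V′ = F = 20, E′ = E = 36, F′ = V = 18.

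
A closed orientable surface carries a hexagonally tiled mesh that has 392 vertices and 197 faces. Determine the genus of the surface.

Every face is a hexagon, so 2E = 6·197 = 1182, giving E = 591.
χ = V − E + F = 392 − 591 + 197 = -2.
For a closed orientable surface χ = 2 − 2g, so g = (2 − (-2))/2 = 2.

2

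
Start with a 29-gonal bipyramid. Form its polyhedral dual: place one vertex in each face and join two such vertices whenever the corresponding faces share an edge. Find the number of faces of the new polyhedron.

31

The base solid has V = 31, E = 87, F = 58.
The dual swaps V and F and preserves E: V′ = F = 58, E′ = E = 87, F′ = V = 31.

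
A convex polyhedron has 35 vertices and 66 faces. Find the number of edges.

99

Here V − E + F = 2.
E = V + F − (2) = 35 + 66 − (2) = 99.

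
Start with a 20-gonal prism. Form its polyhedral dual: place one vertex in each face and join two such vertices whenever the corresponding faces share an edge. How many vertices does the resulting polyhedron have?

The base solid has V = 40, E = 60, F = 22.
The dual swaps V and F and preserves E: V′ = F = 22, E′ = E = 60, F′ = V = 40.

22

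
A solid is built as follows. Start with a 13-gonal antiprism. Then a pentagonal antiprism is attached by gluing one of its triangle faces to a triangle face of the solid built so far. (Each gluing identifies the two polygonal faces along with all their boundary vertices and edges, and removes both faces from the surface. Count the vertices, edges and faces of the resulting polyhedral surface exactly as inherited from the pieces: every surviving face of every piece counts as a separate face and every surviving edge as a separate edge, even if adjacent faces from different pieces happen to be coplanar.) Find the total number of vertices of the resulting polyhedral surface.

33

A 13-gonal antiprism: V=26, E=52, F=28.
Attach a pentagonal antiprism (V=10, E=20, F=12) along a 3-gon: merge 3 vertices and 3 edges, delete both glued faces → V=33, E=69, F=38.
Check: V − E + F = 33 − 69 + 38 = 2.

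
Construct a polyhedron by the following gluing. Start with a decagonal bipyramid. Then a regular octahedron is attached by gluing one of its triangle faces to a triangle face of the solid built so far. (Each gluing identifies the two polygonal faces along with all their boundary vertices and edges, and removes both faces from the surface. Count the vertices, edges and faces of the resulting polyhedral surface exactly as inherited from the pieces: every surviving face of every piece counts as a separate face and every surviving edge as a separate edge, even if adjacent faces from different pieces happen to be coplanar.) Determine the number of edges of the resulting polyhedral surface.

A decagonal bipyramid: V=12, E=30, F=20.
Attach a regular octahedron (V=6, E=12, F=8) along a 3-gon: merge 3 vertices and 3 edges, delete both glued faces → V=15, E=39, F=26.
Check: V − E + F = 15 − 39 + 26 = 2.

39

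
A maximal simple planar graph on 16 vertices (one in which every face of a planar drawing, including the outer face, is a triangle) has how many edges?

42

In a plane triangulation 3F = 2E and V − E + F = 2, so E = 3V − 6 = 3·16 − 6 = 42.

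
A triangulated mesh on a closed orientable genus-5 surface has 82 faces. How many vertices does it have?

33

χ = 2 − 2·5 = -8, and every face is a triangle so 3F = 2E.
E = 3·82/2 = 123. Then V = -8 + E − F = -8 + 123 − 82 = 33.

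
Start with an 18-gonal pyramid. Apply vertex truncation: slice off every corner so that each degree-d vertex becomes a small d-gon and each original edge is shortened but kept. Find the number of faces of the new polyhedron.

The base solid has V = 19, E = 36, F = 19.
Truncation replaces each original edge-end by a new vertex, so V′ = 2E = 72.
Each original edge survives, and each old vertex of degree d contributes d new edges; summing degrees gives Σd = 2E, so E′ = E + 2E = 3E = 108.
Each original face survives and each original vertex becomes one new face: F′ = F + V = 38.

38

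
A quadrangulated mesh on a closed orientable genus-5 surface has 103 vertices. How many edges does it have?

χ = 2 − 2·5 = -8, and every face is a square so 4F = 2E.
V − E + F = -8 with E = 4F/2 gives 103 − (4/2 − 1)·F = -8, so F = 111 and E = 222.

222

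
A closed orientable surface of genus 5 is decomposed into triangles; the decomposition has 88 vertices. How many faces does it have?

χ = 2 − 2·5 = -8, and every face is a triangle so 3F = 2E.
V − E + F = -8 with E = 3F/2 gives 88 − (3/2 − 1)·F = -8, so F = 192 and E = 288.

192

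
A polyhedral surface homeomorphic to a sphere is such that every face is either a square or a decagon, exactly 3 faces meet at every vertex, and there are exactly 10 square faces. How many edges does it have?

30

Let x be the number of decagons; then F = 10 + x.
Edge–face incidences: 2E = 4·10 + 10·x = 40 + 10x.
Every vertex has degree 3, so 3V = 2E.
Euler: V − E + F = 2 ⇒ (2E)/3 − E + (10 + x) = 2.
Multiply by 6: 2·(2E) − 3·(2E) + 6·(10 + x) = 12, i.e. 60 + 6x − (40 + 10x) = 12.
Collecting terms: −4x + 20 = 12, so −4x = −8, so x = 2.
Then 2E = 40 + 10·2 = 60, so E = 30, V = 2E/3 = 20, F = 10 + 2 = 12.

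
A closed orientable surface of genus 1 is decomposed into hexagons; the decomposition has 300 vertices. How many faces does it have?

χ = 2 − 2·1 = 0, and every face is a hexagon so 6F = 2E.
V − E + F = 0 with E = 6F/2 gives 300 − (6/2 − 1)·F = 0, so F = 150 and E = 450.

150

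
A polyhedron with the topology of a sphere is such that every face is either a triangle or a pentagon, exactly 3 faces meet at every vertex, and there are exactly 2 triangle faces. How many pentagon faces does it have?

Let x be the number of pentagons; then F = 2 + x.
Edge–face incidences: 2E = 3·2 + 5·x = 6 + 5x.
Every vertex has degree 3, so 3V = 2E.
Euler: V − E + F = 2 ⇒ (2E)/3 − E + (2 + x) = 2.
Multiply by 6: 2·(2E) − 3·(2E) + 6·(2 + x) = 12, i.e. 12 + 6x − (6 + 5x) = 12.
Collecting terms: x + 6 = 12, so x = 6.
Then 2E = 6 + 5·6 = 36, so E = 18, V = 2E/3 = 12, F = 2 + 6 = 8.

6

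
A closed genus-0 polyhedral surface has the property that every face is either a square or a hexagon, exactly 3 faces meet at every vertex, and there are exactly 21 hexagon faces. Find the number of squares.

6

Let x be the number of squares; then F = 21 + x.
Edge–face incidences: 2E = 6·21 + 4·x = 126 + 4x.
Every vertex has degree 3, so 3V = 2E.
Euler: V − E + F = 2 ⇒ (2E)/3 − E + (21 + x) = 2.
Multiply by 6: 2·(2E) − 3·(2E) + 6·(21 + x) = 12, i.e. 126 + 6x − (126 + 4x) = 12.
Collecting terms: 2x = 12, so x = 6.
Then 2E = 126 + 4·6 = 150, so E = 75, V = 2E/3 = 50, F = 21 + 6 = 27.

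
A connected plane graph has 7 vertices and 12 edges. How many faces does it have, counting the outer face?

7

Euler's formula for a connected plane graph: V − E + F = 2, so F = 2 − 7 + 12 = 7.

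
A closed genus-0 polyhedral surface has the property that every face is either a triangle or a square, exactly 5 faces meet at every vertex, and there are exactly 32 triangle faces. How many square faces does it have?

Let x be the number of squares; then F = 32 + x.
Edge–face incidences: 2E = 3·32 + 4·x = 96 + 4x.
Every vertex has degree 5, so 5V = 2E.
Euler: V − E + F = 2 ⇒ (2E)/5 − E + (32 + x) = 2.
Multiply by 10: 2·(2E) − 5·(2E) + 10·(32 + x) = 20, i.e. 320 + 10x − 3·(96 + 4x) = 20.
Collecting terms: −2x + 32 = 20, so −2x = −12, so x = 6.
Then 2E = 96 + 4·6 = 120, so E = 60, V = 2E/5 = 24, F = 32 + 6 = 38.

6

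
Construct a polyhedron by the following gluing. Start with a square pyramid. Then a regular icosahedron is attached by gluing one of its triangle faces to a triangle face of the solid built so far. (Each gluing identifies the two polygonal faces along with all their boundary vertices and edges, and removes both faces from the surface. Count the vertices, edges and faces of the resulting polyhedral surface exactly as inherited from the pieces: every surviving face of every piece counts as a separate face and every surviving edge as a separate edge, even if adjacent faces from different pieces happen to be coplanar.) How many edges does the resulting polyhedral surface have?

A square pyramid: V=5, E=8, F=5.
Attach a regular icosahedron (V=12, E=30, F=20) along a 3-gon: merge 3 vertices and 3 edges, delete both glued faces → V=14, E=35, F=23.
Check: V − E + F = 14 − 35 + 23 = 2.

35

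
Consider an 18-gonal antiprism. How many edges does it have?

An antiprism on an n-gon has two n-gon caps and 2n triangles: V = 2·18 = 36, E = 4·18 = 72, F = 2·18 + 2 = 38.

72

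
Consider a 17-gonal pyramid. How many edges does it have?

34

A pyramid on an n-gon base has one n-gon and n triangles: V = 17 + 1 = 18, E = 2·17 = 34, F = 17 + 1 = 18.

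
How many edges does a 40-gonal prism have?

120

A prism on an n-gon has two n-gon bases and n rectangular sides: V = 2·40 = 80, E = 3·40 = 120, F = 40 + 2 = 42.
Check: V − E + F = 80 − 120 + 42 = 2.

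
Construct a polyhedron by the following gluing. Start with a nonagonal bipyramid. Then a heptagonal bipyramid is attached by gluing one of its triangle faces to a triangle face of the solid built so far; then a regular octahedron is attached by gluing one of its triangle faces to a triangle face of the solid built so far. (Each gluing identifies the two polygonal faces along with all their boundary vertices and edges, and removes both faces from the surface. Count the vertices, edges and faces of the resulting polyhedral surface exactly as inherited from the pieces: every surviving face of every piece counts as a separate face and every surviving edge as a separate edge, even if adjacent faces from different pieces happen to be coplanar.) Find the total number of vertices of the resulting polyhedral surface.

20

A nonagonal bipyramid: V=11, E=27, F=18.
Attach a heptagonal bipyramid (V=9, E=21, F=14) along a 3-gon: merge 3 vertices and 3 edges, delete both glued faces → V=17, E=45, F=30.
Attach a regular octahedron (V=6, E=12, F=8) along a 3-gon: merge 3 vertices and 3 edges, delete both glued faces → V=20, E=54, F=36.
Check: V − E + F = 20 − 54 + 36 = 2.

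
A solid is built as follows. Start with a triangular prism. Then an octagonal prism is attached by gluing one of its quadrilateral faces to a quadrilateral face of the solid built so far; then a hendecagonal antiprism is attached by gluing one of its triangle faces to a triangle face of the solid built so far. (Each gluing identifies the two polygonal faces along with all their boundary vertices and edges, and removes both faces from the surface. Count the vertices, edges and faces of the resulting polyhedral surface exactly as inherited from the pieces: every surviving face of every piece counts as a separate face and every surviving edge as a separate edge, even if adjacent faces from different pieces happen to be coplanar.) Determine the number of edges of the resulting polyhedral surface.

A triangular prism: V=6, E=9, F=5.
Attach an octagonal prism (V=16, E=24, F=10) along a 4-gon: merge 4 vertices and 4 edges, delete both glued faces → V=18, E=29, F=13.
Attach a hendecagonal antiprism (V=22, E=44, F=24) along a 3-gon: merge 3 vertices and 3 edges, delete both glued faces → V=37, E=70, F=35.
Check: V − E + F = 37 − 70 + 35 = 2.

70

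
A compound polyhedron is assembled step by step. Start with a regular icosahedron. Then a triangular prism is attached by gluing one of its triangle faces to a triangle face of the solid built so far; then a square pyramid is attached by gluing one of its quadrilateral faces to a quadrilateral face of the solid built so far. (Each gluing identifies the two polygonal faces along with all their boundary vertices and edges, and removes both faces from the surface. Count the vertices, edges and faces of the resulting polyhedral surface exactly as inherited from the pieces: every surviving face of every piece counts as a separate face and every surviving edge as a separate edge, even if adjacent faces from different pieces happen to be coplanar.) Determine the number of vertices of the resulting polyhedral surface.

16

A regular icosahedron: V=12, E=30, F=20.
Attach a triangular prism (V=6, E=9, F=5) along a 3-gon: merge 3 vertices and 3 edges, delete both glued faces → V=15, E=36, F=23.
Attach a square pyramid (V=5, E=8, F=5) along a 4-gon: merge 4 vertices and 4 edges, delete both glued faces → V=16, E=40, F=26.
Check: V − E + F = 16 − 40 + 26 = 2.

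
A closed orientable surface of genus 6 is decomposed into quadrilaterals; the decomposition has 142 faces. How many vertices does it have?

χ = 2 − 2·6 = -10, and every face is a square so 4F = 2E.
E = 4·142/2 = 284. Then V = -10 + E − F = -10 + 284 − 142 = 132.

132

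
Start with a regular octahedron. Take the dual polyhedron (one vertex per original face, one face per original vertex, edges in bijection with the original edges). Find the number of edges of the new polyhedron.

The base solid has V = 6, E = 12, F = 8.
The dual swaps V and F and preserves E: V′ = F = 8, E′ = E = 12, F′ = V = 6.

12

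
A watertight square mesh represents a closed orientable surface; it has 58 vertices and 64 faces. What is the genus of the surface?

Every face is a square, so 2E = 4·64 = 256, giving E = 128.
χ = V − E + F = 58 − 128 + 64 = -6.
For a closed orientable surface χ = 2 − 2g, so g = (2 − (-6))/2 = 4.

4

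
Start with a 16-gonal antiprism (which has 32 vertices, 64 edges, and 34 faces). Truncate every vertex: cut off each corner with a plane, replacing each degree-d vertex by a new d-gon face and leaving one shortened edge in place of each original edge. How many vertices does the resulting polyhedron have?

128

Truncation replaces each original edge-end by a new vertex, so V′ = 2E = 128.
Each original edge survives, and each old vertex of degree d contributes d new edges; summing degrees gives Σd = 2E, so E′ = E + 2E = 3E = 192.
Each original face survives and each original vertex becomes one new face: F′ = F + V = 66.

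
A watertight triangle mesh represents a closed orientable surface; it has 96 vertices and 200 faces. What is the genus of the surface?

3

Every face is a triangle, so 2E = 3·200 = 600, giving E = 300.
χ = V − E + F = 96 − 300 + 200 = -4.
For a closed orientable surface χ = 2 − 2g, so g = (2 − (-4))/2 = 3.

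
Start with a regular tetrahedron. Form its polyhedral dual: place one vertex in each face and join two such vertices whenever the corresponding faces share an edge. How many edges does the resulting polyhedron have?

The base solid has V = 4, E = 6, F = 4.
The dual swaps V and F and preserves E: V′ = F = 4, E′ = E = 6, F′ = V = 4.

6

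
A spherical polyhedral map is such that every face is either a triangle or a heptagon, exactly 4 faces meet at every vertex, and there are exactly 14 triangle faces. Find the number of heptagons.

Let x be the number of heptagons; then F = 14 + x.
Edge–face incidences: 2E = 3·14 + 7·x = 42 + 7x.
Every vertex has degree 4, so 4V = 2E.
Euler: V − E + F = 2 ⇒ (2E)/4 − E + (14 + x) = 2.
Multiply by 8: 2·(2E) − 4·(2E) + 8·(14 + x) = 16, i.e. 112 + 8x − 2·(42 + 7x) = 16.
Collecting terms: −6x + 28 = 16, so −6x = −12, so x = 2.
Then 2E = 42 + 7·2 = 56, so E = 28, V = 2E/4 = 14, F = 14 + 2 = 16.

2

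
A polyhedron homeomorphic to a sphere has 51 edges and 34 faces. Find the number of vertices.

Here V − E + F = 2.
V = 2 + E − F = 2 + 51 − 34 = 19.

19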